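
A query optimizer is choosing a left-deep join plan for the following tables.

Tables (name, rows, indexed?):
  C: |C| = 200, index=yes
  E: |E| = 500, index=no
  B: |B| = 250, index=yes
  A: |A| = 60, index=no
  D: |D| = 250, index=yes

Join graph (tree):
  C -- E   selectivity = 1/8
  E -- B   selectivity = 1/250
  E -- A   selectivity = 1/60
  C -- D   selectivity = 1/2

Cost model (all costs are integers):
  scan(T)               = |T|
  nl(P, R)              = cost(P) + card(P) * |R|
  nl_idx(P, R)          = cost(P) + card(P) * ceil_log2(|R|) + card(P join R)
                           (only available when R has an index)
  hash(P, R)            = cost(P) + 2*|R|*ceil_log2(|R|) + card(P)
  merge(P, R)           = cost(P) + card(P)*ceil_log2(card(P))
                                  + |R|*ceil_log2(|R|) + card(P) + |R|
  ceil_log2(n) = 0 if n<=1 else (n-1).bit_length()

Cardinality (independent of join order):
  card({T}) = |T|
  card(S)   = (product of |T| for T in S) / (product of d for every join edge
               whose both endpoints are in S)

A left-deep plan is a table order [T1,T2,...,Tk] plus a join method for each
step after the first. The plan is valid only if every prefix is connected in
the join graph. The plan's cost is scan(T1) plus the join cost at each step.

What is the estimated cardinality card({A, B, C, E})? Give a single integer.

Tables in S: A(60), B(250), C(200), E(500)
Edges inside S: C-E(d=8), E-B(d=250), E-A(d=60)
numerator = 60 * 250 * 200 * 500 = 1500000000
denominator = 8 * 250 * 60 = 120000
card(S) = 1500000000 / 120000 = 12500

12500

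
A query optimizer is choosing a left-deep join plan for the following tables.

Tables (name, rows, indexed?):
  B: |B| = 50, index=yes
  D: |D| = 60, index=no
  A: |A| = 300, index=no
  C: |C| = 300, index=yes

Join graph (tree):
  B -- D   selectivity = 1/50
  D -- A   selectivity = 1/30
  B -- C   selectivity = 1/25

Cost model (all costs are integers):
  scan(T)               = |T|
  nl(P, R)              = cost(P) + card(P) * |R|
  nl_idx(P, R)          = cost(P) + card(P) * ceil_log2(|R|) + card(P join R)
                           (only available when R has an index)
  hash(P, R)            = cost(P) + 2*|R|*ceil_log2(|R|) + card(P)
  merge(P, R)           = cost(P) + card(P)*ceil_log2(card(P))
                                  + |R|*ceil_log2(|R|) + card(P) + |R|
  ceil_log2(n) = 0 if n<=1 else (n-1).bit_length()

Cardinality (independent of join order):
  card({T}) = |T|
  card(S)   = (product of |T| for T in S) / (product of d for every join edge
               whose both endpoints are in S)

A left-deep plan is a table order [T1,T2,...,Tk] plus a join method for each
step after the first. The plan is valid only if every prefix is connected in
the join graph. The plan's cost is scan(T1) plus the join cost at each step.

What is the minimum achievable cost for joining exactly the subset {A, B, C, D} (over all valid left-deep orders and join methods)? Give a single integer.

7860

Selinger DP over subsets of {A,B,C,D}:
  {B}: scan cost=50, card=50
  {D}: scan cost=60, card=60
  {A}: scan cost=300, card=300
  {C}: scan cost=300, card=300
  {BD}: card=60; try (B,nl_idx)→480, (B,hash)→720, (D,hash)→820, (D,merge)→820, (B,merge)→830, (D,nl)→3050 …(+1); best=480 via (B,nl_idx)
  {BC}: card=600; try (C,nl_idx)→1100, (B,hash)→1200, (B,nl_idx)→2700, (C,merge)→3400, (B,merge)→3650, (C,hash)→5500 …(+2); best=1100 via (C,nl_idx)
  {AD}: card=600; try (D,hash)→1320, (A,merge)→3480, (D,merge)→3720, (A,hash)→5520, (A,nl)→18060, (D,nl)→18300; best=1320 via (D,hash)
  {ABD}: card=600; try (B,hash)→2520, (A,merge)→3900, (B,nl_idx)→5520, (A,hash)→5940, (B,merge)→8270, (A,nl)→18480 …(+1); best=2520 via (B,hash)
  {BCD}: card=720; try (C,nl_idx)→1740, (D,hash)→2420, (C,merge)→3900, (C,hash)→5940, (D,merge)→8120, (C,nl)→18480 …(+1); best=1740 via (C,nl_idx)
  {ABCD}: card=7200; try (A,hash)→7860, (C,hash)→8520, (C,merge)→12120, (A,merge)→12660, (C,nl_idx)→15120, (C,nl)→182520 …(+1); best=7860 via (A,hash)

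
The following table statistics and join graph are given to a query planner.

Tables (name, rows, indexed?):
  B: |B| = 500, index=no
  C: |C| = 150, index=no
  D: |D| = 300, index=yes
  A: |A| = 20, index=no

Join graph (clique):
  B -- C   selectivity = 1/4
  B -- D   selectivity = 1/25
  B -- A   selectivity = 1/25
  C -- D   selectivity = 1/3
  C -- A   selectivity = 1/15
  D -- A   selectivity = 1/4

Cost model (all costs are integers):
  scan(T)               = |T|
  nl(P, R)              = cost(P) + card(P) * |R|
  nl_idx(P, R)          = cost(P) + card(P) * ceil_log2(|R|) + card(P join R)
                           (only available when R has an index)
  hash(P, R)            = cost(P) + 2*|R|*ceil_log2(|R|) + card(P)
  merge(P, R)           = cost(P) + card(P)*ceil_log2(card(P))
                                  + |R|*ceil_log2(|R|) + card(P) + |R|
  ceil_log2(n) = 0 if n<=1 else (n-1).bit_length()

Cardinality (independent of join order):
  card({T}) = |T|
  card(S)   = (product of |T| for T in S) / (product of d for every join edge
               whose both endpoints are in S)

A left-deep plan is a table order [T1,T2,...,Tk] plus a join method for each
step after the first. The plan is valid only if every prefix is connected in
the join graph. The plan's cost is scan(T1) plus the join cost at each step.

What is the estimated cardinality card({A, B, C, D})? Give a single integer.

Tables in S: A(20), B(500), C(150), D(300)
Edges inside S: B-C(d=4), B-D(d=25), B-A(d=25), C-D(d=3), C-A(d=15), D-A(d=4)
numerator = 20 * 500 * 150 * 300 = 450000000
denominator = 4 * 25 * 25 * 3 * 15 * 4 = 450000
card(S) = 450000000 / 450000 = 1000

1000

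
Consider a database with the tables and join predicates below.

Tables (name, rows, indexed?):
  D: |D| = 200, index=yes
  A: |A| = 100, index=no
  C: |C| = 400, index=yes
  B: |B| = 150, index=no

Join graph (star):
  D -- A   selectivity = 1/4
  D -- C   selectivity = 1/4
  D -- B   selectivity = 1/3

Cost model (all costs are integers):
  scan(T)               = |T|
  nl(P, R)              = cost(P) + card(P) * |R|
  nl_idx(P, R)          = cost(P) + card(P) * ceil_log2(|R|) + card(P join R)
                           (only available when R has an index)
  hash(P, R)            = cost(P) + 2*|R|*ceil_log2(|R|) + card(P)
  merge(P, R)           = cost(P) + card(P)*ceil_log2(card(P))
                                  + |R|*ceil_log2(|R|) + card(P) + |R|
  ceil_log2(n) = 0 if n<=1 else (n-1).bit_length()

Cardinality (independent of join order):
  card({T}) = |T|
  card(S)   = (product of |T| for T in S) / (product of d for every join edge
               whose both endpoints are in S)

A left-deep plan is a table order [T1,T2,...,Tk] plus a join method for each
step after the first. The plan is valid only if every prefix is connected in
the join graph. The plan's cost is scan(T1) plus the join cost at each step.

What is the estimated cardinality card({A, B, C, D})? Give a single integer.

Tables in S: A(100), B(150), C(400), D(200)
Edges inside S: D-A(d=4), D-C(d=4), D-B(d=3)
numerator = 100 * 150 * 400 * 200 = 1200000000
denominator = 4 * 4 * 3 = 48
card(S) = 1200000000 / 48 = 25000000

25000000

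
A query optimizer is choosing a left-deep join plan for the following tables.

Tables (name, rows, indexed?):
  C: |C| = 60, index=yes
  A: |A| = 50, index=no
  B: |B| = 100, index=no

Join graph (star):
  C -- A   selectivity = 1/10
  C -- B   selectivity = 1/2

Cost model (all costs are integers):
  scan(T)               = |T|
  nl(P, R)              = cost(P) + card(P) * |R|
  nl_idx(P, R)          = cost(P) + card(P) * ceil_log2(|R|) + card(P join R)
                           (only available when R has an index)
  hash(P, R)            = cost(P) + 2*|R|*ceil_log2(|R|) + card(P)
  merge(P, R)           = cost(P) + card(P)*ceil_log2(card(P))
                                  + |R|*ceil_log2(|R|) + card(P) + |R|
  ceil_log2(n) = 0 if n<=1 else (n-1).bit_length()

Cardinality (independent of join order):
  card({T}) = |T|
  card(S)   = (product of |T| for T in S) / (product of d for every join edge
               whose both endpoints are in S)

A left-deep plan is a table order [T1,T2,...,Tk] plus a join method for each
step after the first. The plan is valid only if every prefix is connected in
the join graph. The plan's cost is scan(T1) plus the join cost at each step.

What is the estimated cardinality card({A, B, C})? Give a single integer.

15000

Tables in S: A(50), B(100), C(60)
Edges inside S: C-A(d=10), C-B(d=2)
numerator = 50 * 100 * 60 = 300000
denominator = 10 * 2 = 20
card(S) = 300000 / 20 = 15000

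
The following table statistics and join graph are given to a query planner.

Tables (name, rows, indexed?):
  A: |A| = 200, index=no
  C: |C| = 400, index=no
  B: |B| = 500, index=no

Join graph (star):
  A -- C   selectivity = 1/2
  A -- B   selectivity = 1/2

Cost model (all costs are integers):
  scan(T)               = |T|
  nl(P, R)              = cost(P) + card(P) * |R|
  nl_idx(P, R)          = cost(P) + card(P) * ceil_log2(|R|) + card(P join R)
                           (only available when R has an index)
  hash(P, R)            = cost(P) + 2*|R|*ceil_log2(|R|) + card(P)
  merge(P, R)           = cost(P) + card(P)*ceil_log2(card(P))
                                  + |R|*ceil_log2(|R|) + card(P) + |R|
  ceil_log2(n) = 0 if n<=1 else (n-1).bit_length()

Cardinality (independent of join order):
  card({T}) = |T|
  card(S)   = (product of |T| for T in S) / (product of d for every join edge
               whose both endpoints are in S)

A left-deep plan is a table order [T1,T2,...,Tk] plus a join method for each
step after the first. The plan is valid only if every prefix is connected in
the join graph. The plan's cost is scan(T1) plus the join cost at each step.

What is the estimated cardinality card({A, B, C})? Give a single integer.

10000000

Tables in S: A(200), B(500), C(400)
Edges inside S: A-C(d=2), A-B(d=2)
numerator = 200 * 500 * 400 = 40000000
denominator = 2 * 2 = 4
card(S) = 40000000 / 4 = 10000000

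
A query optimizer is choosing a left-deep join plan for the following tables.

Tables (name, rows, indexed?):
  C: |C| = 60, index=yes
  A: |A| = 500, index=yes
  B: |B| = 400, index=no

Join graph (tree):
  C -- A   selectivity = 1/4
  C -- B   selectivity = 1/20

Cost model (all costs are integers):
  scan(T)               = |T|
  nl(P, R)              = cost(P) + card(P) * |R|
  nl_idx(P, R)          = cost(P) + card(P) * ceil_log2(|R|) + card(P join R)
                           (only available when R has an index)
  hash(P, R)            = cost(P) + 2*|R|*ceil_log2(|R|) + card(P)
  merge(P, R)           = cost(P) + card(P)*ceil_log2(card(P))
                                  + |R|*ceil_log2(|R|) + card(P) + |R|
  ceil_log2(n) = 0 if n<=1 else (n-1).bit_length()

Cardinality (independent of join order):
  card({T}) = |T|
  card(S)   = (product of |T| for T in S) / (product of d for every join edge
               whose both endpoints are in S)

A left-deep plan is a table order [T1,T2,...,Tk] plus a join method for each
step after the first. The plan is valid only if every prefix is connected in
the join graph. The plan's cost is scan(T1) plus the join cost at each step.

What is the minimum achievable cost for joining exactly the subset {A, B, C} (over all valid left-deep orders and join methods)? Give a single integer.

11720

Selinger DP over subsets of {A,B,C}:
  {C}: scan cost=60, card=60
  {A}: scan cost=500, card=500
  {B}: scan cost=400, card=400
  {AC}: card=7500; try (C,hash)→1720, (A,merge)→5480, (C,merge)→5920, (A,nl_idx)→8100, (A,hash)→9120, (C,nl_idx)→11000 …(+2); best=1720 via (C,hash)
  {BC}: card=1200; try (C,hash)→1520, (C,nl_idx)→4000, (B,merge)→4480, (C,merge)→4820, (B,hash)→7320, (B,nl)→24060 …(+1); best=1520 via (C,hash)
  {ABC}: card=150000; try (A,hash)→11720, (B,hash)→16420, (A,merge)→20920, (B,merge)→110720, (A,nl_idx)→162320, (A,nl)→601520 …(+1); best=11720 via (A,hash)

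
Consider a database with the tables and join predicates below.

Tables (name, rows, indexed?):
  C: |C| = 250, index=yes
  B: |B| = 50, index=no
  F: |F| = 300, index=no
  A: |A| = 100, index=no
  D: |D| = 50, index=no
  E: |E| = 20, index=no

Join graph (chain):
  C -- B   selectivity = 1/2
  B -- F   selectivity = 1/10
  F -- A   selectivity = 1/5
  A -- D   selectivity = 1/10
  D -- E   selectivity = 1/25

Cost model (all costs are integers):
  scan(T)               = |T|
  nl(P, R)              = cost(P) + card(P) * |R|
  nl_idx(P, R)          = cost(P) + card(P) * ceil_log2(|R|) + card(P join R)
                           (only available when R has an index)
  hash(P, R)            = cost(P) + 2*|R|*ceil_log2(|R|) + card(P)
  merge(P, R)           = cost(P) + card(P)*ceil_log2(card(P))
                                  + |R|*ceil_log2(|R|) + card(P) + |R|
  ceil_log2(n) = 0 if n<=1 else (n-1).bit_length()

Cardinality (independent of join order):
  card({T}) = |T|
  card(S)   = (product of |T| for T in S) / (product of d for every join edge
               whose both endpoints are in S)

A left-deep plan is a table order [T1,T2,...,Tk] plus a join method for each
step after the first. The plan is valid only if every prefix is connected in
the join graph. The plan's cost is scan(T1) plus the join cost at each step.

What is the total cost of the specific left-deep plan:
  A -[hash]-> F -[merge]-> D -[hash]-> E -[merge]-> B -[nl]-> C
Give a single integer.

30504500

step 1: scan A: cost=100, card=100
step 2: join F via hash
    card(P join F) = 100*300/(5) = 6000
    cost = 100 + 2*300*9 + 100 = 5600
step 3: join D via merge
    card(P join D) = 6000*50/(10) = 30000
    cost = 5600 + 6000*13 + 50*6 + 6000 + 50 = 89950
step 4: join E via hash
    card(P join E) = 30000*20/(25) = 24000
    cost = 89950 + 2*20*5 + 30000 = 120150
step 5: join B via merge
    card(P join B) = 24000*50/(10) = 120000
    cost = 120150 + 24000*15 + 50*6 + 24000 + 50 = 504500
step 6: join C via nl
    card(P join C) = 120000*250/(2) = 15000000
    cost = 504500 + 120000*250 = 30504500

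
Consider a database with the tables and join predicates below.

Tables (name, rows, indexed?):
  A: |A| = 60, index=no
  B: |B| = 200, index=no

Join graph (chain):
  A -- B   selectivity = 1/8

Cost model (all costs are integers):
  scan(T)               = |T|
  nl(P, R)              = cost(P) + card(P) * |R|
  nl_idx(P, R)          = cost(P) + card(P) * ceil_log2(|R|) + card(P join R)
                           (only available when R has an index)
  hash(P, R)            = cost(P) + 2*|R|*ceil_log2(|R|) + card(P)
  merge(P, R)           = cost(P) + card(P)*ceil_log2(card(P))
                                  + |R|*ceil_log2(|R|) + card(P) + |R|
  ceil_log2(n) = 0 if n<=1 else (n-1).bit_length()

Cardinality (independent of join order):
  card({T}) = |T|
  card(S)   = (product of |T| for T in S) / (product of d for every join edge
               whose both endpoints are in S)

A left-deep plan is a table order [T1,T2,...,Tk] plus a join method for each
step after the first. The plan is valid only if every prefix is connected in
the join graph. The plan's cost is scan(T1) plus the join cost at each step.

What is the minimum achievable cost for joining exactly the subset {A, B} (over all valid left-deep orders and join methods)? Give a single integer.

1120

Selinger DP over subsets of {A,B}:
  {A}: scan cost=60, card=60
  {B}: scan cost=200, card=200
  {AB}: card=1500; try (A,hash)→1120, (B,merge)→2280, (A,merge)→2420, (B,hash)→3320, (B,nl)→12060, (A,nl)→12200; best=1120 via (A,hash)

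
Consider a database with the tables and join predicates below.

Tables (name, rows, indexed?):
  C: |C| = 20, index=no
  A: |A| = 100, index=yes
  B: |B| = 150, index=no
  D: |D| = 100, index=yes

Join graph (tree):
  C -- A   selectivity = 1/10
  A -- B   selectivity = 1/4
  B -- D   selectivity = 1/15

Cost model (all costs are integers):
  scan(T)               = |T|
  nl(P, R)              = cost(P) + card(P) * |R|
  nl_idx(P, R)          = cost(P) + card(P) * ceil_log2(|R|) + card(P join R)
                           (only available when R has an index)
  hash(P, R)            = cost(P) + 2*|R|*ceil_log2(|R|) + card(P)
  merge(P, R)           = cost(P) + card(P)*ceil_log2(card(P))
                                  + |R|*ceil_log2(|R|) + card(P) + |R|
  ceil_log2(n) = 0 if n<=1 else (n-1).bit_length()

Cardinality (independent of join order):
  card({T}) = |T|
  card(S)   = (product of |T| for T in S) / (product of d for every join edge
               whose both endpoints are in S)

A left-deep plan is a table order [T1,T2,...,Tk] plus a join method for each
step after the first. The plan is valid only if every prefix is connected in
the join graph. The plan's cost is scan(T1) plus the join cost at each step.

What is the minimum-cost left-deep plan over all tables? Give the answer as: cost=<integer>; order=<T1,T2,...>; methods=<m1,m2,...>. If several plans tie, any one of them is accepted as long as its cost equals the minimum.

Selinger DP (subsets sized 1..n):
  {C}: scan cost=20, card=20
  {A}: scan cost=100, card=100
  {B}: scan cost=150, card=150
  {D}: scan cost=100, card=100
  {AC}: card=200; try (A,nl_idx)→360, (C,hash)→400, (A,merge)→940, (C,merge)→1020, (A,hash)→1440, (A,nl)→2020 …(+1); best=360 via (A,nl_idx)
  {AB}: card=3750; try (A,hash)→1700, (B,merge)→2250, (A,merge)→2300, (B,hash)→2600, (A,nl_idx)→4950, (B,nl)→15100 …(+1); best=1700 via (A,hash)
  {BD}: card=1000; try (D,hash)→1700, (D,nl_idx)→2200, (B,merge)→2250, (D,merge)→2300, (B,hash)→2600, (B,nl)→15100 …(+1); best=1700 via (D,hash)
  {ABC}: card=7500; try (B,hash)→2960, (B,merge)→3510, (C,hash)→5650, (B,nl)→30360, (C,merge)→50570, (C,nl)→76700; best=2960 via (B,hash)
  {ABD}: card=25000; try (A,hash)→4100, (D,hash)→6850, (A,merge)→13500, (A,nl_idx)→33700, (D,merge)→51250, (D,nl_idx)→52950 …(+2); best=4100 via (A,hash)
  {ABCD}: card=50000; try (D,hash)→11860, (C,hash)→29300, (D,nl_idx)→105460, (D,merge)→108760, (C,merge)→404220, (C,nl)→504100 …(+1); best=11860 via (D,hash)

cost=11860; order=C,A,B,D; methods=nl_idx,hash,hash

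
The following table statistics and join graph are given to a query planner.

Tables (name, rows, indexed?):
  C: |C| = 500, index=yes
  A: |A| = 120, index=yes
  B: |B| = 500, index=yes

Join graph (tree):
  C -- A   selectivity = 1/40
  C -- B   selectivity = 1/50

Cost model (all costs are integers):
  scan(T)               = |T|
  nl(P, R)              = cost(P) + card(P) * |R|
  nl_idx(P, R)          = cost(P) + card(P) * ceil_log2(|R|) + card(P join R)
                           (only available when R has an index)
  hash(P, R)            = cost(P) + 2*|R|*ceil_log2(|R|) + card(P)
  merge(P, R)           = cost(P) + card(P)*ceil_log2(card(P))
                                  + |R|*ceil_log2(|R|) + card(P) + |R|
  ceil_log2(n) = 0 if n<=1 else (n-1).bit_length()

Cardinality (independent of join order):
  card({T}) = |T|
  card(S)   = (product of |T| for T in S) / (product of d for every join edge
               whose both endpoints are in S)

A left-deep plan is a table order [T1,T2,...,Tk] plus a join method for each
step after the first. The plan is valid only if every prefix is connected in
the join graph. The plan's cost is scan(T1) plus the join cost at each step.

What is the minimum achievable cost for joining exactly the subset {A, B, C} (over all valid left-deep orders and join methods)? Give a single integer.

13180

Selinger DP over subsets of {A,B,C}:
  {C}: scan cost=500, card=500
  {A}: scan cost=120, card=120
  {B}: scan cost=500, card=500
  {AC}: card=1500; try (A,hash)→2680, (C,nl_idx)→2700, (A,nl_idx)→5500, (C,merge)→6080, (A,merge)→6460, (C,hash)→9240 …(+2); best=2680 via (A,hash)
  {BC}: card=5000; try (C,hash)→10000, (C,nl_idx)→10000, (B,hash)→10000, (B,nl_idx)→10000, (C,merge)→10500, (B,merge)→10500 …(+2); best=10000 via (C,hash)
  {ABC}: card=15000; try (B,hash)→13180, (A,hash)→16680, (B,merge)→25680, (B,nl_idx)→31180, (A,nl_idx)→60000, (A,merge)→80960 …(+2); best=13180 via (B,hash)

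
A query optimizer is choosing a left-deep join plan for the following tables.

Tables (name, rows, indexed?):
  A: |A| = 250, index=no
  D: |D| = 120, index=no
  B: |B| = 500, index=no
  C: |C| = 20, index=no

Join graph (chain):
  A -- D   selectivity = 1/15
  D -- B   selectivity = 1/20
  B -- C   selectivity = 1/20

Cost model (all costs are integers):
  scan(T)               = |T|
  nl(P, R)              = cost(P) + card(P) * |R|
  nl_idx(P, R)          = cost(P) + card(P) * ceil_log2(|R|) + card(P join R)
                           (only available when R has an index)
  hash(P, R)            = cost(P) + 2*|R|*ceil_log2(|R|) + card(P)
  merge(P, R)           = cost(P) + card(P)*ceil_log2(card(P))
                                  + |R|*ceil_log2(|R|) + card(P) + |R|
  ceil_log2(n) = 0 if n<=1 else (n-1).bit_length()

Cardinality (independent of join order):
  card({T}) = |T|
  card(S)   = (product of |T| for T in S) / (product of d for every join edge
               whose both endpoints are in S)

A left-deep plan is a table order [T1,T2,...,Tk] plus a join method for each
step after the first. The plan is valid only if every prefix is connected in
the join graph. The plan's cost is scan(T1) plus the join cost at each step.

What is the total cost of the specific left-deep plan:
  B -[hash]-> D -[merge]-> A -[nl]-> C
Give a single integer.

step 1: scan B: cost=500, card=500
step 2: join D via hash
    card(P join D) = 500*120/(20) = 3000
    cost = 500 + 2*120*7 + 500 = 2680
step 3: join A via merge
    card(P join A) = 3000*250/(15) = 50000
    cost = 2680 + 3000*12 + 250*8 + 3000 + 250 = 43930
step 4: join C via nl
    card(P join C) = 50000*20/(20) = 50000
    cost = 43930 + 50000*20 = 1043930

1043930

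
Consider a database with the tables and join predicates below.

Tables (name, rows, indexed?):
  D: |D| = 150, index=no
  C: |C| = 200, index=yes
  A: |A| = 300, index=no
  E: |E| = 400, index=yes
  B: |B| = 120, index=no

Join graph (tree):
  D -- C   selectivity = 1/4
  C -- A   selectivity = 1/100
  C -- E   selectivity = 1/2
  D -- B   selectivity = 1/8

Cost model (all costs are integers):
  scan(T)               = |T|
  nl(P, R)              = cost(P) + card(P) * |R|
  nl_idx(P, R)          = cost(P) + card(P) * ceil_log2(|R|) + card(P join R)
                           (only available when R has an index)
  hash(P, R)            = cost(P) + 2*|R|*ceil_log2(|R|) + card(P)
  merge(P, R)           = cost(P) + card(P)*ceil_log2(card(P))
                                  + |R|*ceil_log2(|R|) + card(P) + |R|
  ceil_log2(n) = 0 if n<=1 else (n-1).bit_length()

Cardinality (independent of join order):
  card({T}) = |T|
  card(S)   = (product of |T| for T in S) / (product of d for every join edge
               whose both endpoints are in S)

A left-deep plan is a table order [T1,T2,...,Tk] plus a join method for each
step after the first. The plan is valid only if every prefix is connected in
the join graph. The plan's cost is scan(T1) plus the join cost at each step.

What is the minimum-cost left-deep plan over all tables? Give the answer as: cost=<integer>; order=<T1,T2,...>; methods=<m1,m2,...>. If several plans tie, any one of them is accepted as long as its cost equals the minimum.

Selinger DP (subsets sized 1..n):
  {D}: scan cost=150, card=150
  {C}: scan cost=200, card=200
  {A}: scan cost=300, card=300
  {E}: scan cost=400, card=400
  {B}: scan cost=120, card=120
  {CD}: card=7500; try (D,hash)→2800, (C,merge)→3300, (D,merge)→3350, (C,hash)→3500, (C,nl_idx)→8850, (C,nl)→30150 …(+1); best=2800 via (D,hash)
  {BD}: card=2250; try (B,hash)→1980, (D,merge)→2430, (B,merge)→2460, (D,hash)→2640, (D,nl)→18120, (B,nl)→18150; best=1980 via (B,hash)
  {AC}: card=600; try (C,nl_idx)→3300, (C,hash)→3800, (A,merge)→5000, (C,merge)→5100, (A,hash)→5800, (A,nl)→60200 …(+1); best=3300 via (C,nl_idx)
  {CE}: card=40000; try (C,hash)→4000, (E,merge)→6000, (C,merge)→6200, (E,hash)→7600, (E,nl_idx)→42000, (C,nl_idx)→43600 …(+2); best=4000 via (C,hash)
  {ACD}: card=22500; try (D,hash)→6300, (D,merge)→11250, (A,hash)→15700, (D,nl)→93300, (A,merge)→110800, (A,nl)→2252800; best=6300 via (D,hash)
  {CDE}: card=1500000; try (E,hash)→17500, (D,hash)→46400, (E,merge)→111800, (D,merge)→685350, (E,nl_idx)→1570300, (E,nl)→3002800 …(+1); best=17500 via (E,hash)
  {BCD}: card=112500; try (C,hash)→7430, (B,hash)→11980, (C,merge)→33030, (B,merge)→108760, (C,nl_idx)→132480, (C,nl)→451980 …(+1); best=7430 via (C,hash)
  {ACE}: card=120000; try (E,hash)→11100, (E,merge)→13900, (A,hash)→49400, (E,nl_idx)→128700, (E,nl)→243300, (A,merge)→687000 …(+1); best=11100 via (E,hash)
  {ACDE}: card=4500000; try (E,hash)→36000, (D,hash)→133500, (E,merge)→370300, (A,hash)→1522900, (D,merge)→2172450, (E,nl_idx)→4708800 …(+4); best=36000 via (E,hash)
  {ABCD}: card=337500; try (B,hash)→30480, (A,hash)→125330, (B,merge)→367260, (A,merge)→2035430, (B,nl)→2706300, (A,nl)→33757430; best=30480 via (B,hash)
  {BCDE}: card=22500000; try (E,hash)→127130, (B,hash)→1519180, (E,merge)→2036430, (E,nl_idx)→23519930, (B,merge)→33018460, (E,nl)→45007430 …(+1); best=127130 via (E,hash)
  {ABCDE}: card=67500000; try (E,hash)→375180, (B,hash)→4537680, (E,merge)→6784480, (A,hash)→22632530, (E,nl_idx)→70567980, (B,merge)→108036960 …(+4); best=375180 via (E,hash)

cost=375180; order=A,C,D,B,E; methods=nl_idx,hash,hash,hash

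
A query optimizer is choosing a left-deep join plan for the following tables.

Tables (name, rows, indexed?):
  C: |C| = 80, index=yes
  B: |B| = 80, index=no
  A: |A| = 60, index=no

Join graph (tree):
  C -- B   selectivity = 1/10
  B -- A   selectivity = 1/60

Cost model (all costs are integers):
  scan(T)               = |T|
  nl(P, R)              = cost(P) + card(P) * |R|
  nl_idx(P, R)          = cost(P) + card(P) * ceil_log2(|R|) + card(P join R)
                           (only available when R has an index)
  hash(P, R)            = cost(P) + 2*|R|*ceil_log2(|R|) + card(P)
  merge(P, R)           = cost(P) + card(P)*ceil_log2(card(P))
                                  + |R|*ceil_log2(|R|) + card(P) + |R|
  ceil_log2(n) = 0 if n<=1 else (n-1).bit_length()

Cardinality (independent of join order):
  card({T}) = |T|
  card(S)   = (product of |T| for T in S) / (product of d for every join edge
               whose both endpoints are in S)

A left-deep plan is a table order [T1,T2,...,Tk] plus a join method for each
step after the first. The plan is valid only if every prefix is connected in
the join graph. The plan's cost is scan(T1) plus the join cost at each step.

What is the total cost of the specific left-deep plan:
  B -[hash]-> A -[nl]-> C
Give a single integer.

7280

step 1: scan B: cost=80, card=80
step 2: join A via hash
    card(P join A) = 80*60/(60) = 80
    cost = 80 + 2*60*6 + 80 = 880
step 3: join C via nl
    card(P join C) = 80*80/(10) = 640
    cost = 880 + 80*80 = 7280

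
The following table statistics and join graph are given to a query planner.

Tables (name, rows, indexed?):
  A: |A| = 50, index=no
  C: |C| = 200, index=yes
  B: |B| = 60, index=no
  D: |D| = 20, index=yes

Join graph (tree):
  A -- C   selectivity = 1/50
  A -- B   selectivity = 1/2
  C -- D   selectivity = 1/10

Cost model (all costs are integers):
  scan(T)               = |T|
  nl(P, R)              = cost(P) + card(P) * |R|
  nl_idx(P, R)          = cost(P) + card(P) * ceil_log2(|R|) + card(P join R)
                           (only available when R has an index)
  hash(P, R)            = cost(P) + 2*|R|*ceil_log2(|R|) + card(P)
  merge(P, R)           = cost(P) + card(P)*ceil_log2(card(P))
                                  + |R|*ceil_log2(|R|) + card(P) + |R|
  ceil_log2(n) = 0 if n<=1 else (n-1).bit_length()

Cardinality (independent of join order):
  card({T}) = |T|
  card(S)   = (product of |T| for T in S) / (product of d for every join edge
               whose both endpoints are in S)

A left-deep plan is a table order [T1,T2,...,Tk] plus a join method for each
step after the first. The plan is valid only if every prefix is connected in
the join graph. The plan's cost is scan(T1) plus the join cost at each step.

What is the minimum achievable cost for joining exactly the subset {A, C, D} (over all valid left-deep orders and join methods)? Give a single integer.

Selinger DP over subsets of {A,C,D}:
  {A}: scan cost=50, card=50
  {C}: scan cost=200, card=200
  {D}: scan cost=20, card=20
  {AC}: card=200; try (C,nl_idx)→650, (A,hash)→1000, (C,merge)→2200, (A,merge)→2350, (C,hash)→3300, (C,nl)→10050 …(+1); best=650 via (C,nl_idx)
  {CD}: card=400; try (C,nl_idx)→580, (D,hash)→600, (D,nl_idx)→1600, (C,merge)→1940, (D,merge)→2120, (C,hash)→3240 …(+2); best=580 via (C,nl_idx)
  {ACD}: card=400; try (D,hash)→1050, (A,hash)→1580, (D,nl_idx)→2050, (D,merge)→2570, (D,nl)→4650, (A,merge)→4930 …(+1); best=1050 via (D,hash)

1050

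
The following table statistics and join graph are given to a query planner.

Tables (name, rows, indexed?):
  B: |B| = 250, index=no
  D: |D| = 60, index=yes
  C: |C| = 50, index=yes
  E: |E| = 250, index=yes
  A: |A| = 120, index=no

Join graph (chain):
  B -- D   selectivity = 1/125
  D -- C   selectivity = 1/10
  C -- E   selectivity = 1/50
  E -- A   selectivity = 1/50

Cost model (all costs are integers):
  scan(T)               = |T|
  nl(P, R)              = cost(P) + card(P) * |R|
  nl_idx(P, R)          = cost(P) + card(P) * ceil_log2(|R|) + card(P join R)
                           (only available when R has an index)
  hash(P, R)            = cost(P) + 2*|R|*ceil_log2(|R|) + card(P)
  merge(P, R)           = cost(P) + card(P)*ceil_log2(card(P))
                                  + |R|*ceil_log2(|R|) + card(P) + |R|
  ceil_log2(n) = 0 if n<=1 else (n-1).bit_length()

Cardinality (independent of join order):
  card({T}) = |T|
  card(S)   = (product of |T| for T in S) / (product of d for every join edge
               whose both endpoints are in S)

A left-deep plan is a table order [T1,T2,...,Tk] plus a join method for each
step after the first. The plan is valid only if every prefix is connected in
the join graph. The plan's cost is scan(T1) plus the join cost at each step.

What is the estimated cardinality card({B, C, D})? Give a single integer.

600

Tables in S: B(250), C(50), D(60)
Edges inside S: B-D(d=125), D-C(d=10)
numerator = 250 * 50 * 60 = 750000
denominator = 125 * 10 = 1250
card(S) = 750000 / 1250 = 600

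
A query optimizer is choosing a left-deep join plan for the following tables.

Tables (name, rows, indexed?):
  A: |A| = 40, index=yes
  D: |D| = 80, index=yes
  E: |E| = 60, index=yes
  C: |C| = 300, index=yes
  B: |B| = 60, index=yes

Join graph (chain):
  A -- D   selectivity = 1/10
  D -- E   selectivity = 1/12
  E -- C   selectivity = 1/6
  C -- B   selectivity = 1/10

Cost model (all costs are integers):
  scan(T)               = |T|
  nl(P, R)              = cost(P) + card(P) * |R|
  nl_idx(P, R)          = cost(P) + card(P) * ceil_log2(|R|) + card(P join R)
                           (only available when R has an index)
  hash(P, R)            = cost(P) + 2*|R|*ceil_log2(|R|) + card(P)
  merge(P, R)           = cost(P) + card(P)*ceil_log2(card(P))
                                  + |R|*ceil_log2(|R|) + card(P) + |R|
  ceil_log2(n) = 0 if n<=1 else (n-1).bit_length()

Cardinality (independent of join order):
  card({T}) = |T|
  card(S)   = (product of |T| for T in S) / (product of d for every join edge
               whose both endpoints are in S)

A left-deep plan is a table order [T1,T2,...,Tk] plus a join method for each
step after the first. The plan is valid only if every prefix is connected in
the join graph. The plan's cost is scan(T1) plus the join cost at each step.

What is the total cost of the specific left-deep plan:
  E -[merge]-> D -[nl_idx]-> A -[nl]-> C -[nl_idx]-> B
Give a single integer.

step 1: scan E: cost=60, card=60
step 2: join D via merge
    card(P join D) = 60*80/(12) = 400
    cost = 60 + 60*6 + 80*7 + 60 + 80 = 1120
step 3: join A via nl_idx
    card(P join A) = 400*40/(10) = 1600
    cost = 1120 + 400*6 + 1600 = 5120
step 4: join C via nl
    card(P join C) = 1600*300/(6) = 80000
    cost = 5120 + 1600*300 = 485120
step 5: join B via nl_idx
    card(P join B) = 80000*60/(10) = 480000
    cost = 485120 + 80000*6 + 480000 = 1445120

1445120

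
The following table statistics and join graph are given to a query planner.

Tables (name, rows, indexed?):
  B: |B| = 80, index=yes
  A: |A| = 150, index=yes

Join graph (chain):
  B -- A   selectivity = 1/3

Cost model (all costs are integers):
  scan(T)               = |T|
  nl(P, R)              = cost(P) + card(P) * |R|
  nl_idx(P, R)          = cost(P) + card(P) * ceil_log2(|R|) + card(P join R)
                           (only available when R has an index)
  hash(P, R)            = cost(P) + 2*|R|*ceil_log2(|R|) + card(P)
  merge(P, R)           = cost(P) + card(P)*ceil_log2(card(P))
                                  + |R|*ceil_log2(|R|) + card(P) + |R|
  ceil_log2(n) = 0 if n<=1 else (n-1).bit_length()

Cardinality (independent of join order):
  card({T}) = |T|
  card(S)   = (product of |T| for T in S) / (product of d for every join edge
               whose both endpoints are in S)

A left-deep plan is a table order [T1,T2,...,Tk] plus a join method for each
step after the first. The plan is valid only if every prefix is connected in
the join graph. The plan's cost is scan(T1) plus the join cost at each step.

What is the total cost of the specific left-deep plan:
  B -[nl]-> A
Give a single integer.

12080

step 1: scan B: cost=80, card=80
step 2: join A via nl
    card(P join A) = 80*150/(3) = 4000
    cost = 80 + 80*150 = 12080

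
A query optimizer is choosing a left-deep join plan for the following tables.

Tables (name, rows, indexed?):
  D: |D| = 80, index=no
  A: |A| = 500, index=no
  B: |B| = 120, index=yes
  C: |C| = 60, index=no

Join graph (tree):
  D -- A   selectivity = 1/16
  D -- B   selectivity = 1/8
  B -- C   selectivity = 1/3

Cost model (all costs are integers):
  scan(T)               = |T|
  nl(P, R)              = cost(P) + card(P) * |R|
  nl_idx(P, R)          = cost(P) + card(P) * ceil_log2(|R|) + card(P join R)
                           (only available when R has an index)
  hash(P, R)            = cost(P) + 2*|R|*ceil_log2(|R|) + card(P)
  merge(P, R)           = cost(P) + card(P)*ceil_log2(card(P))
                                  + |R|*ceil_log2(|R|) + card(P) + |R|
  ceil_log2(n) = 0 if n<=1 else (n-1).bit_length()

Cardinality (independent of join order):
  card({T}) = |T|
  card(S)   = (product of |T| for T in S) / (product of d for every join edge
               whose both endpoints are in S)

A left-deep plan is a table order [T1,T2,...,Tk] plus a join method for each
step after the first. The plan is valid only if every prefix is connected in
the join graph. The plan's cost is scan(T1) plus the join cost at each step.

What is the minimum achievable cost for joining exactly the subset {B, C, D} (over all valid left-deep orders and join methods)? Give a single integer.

Selinger DP over subsets of {B,C,D}:
  {D}: scan cost=80, card=80
  {B}: scan cost=120, card=120
  {C}: scan cost=60, card=60
  {BD}: card=1200; try (D,hash)→1360, (B,merge)→1680, (D,merge)→1720, (B,hash)→1840, (B,nl_idx)→1840, (B,nl)→9680 …(+1); best=1360 via (D,hash)
  {BC}: card=2400; try (C,hash)→960, (B,merge)→1440, (C,merge)→1500, (B,hash)→1800, (B,nl_idx)→2880, (B,nl)→7260 …(+1); best=960 via (C,hash)
  {BCD}: card=24000; try (C,hash)→3280, (D,hash)→4480, (C,merge)→16180, (D,merge)→32800, (C,nl)→73360, (D,nl)→192960; best=3280 via (C,hash)

3280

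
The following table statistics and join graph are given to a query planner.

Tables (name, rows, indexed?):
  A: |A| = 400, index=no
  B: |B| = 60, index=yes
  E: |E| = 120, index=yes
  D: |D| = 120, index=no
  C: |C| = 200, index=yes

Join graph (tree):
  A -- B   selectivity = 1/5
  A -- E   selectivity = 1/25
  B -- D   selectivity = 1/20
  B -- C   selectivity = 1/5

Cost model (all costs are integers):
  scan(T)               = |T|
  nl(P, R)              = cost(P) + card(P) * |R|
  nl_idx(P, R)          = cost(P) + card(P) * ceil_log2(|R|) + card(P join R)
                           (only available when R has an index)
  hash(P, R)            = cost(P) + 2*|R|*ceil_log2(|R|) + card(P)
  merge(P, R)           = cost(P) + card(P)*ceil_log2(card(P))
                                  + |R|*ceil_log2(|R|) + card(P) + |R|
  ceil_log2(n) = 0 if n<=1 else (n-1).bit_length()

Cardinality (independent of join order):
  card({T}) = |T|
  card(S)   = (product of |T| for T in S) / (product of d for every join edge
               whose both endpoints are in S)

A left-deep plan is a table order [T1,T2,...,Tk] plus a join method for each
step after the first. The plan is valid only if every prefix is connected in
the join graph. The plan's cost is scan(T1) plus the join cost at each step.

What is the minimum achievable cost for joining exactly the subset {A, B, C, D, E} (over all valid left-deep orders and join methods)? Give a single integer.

Selinger DP over subsets of {A,B,C,D,E}:
  {A}: scan cost=400, card=400
  {B}: scan cost=60, card=60
  {E}: scan cost=120, card=120
  {D}: scan cost=120, card=120
  {C}: scan cost=200, card=200
  {AB}: card=4800; try (B,hash)→1520, (A,merge)→4480, (B,merge)→4820, (A,hash)→7320, (B,nl_idx)→7600, (A,nl)→24060 …(+1); best=1520 via (B,hash)
  {AE}: card=1920; try (E,hash)→2480, (A,merge)→5080, (E,nl_idx)→5120, (E,merge)→5360, (A,hash)→7440, (A,nl)→48120 …(+1); best=2480 via (E,hash)
  {BD}: card=360; try (B,hash)→960, (B,nl_idx)→1200, (D,merge)→1440, (B,merge)→1500, (D,hash)→1800, (D,nl)→7260 …(+1); best=960 via (B,hash)
  {BC}: card=2400; try (B,hash)→1120, (C,merge)→2280, (B,merge)→2420, (C,nl_idx)→2940, (C,hash)→3320, (B,nl_idx)→3800 …(+2); best=1120 via (B,hash)
  {ABE}: card=23040; try (B,hash)→5120, (E,hash)→8000, (B,merge)→25940, (B,nl_idx)→37040, (E,nl_idx)→58160, (E,merge)→69680 …(+2); best=5120 via (B,hash)
  {ABD}: card=28800; try (D,hash)→8000, (A,hash)→8520, (A,merge)→8560, (D,merge)→69680, (A,nl)→144960, (D,nl)→577520; best=8000 via (D,hash)
  {ABC}: card=192000; try (C,hash)→9520, (A,hash)→10720, (A,merge)→36320, (C,merge)→70520, (C,nl_idx)→231920, (A,nl)→961120 …(+1); best=9520 via (C,hash)
  {BCD}: card=14400; try (C,hash)→4520, (D,hash)→5200, (C,merge)→6360, (C,nl_idx)→18240, (D,merge)→33280, (C,nl)→72960 …(+1); best=4520 via (C,hash)
  {ABDE}: card=138240; try (D,hash)→29840, (E,hash)→38480, (E,nl_idx)→347840, (D,merge)→374720, (E,merge)→469760, (D,nl)→2769920 …(+1); best=29840 via (D,hash)
  {ABCE}: card=921600; try (C,hash)→31360, (E,hash)→203200, (C,merge)→375560, (C,nl_idx)→1111040, (E,nl_idx)→2275120, (E,merge)→3658480 …(+2); best=31360 via (C,hash)
  {ABCD}: card=1152000; try (A,hash)→26120, (C,hash)→40000, (D,hash)→203200, (A,merge)→224520, (C,merge)→470600, (C,nl_idx)→1390400 …(+4); best=26120 via (A,hash)
  {ABCDE}: card=5529600; try (C,hash)→171280, (D,hash)→954640, (E,hash)→1179800, (C,merge)→2658200, (C,nl_idx)→6665360, (E,nl_idx)→13619720 …(+5); best=171280 via (C,hash)

171280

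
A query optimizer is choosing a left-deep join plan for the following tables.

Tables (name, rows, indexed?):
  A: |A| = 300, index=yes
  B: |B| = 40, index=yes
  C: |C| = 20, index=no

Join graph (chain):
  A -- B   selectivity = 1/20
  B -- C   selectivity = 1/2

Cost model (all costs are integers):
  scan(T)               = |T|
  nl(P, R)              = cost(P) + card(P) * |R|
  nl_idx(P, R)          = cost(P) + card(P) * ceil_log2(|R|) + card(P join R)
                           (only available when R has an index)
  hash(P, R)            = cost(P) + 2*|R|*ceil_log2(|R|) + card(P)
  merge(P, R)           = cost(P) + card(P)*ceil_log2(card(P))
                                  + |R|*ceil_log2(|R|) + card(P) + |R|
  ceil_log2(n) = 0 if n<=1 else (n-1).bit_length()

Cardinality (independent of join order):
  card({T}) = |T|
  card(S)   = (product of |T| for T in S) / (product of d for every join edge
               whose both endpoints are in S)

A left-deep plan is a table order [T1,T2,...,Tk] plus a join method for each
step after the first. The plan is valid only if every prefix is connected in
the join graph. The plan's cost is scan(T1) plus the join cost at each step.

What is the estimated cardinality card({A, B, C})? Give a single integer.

Tables in S: A(300), B(40), C(20)
Edges inside S: A-B(d=20), B-C(d=2)
numerator = 300 * 40 * 20 = 240000
denominator = 20 * 2 = 40
card(S) = 240000 / 40 = 6000

6000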